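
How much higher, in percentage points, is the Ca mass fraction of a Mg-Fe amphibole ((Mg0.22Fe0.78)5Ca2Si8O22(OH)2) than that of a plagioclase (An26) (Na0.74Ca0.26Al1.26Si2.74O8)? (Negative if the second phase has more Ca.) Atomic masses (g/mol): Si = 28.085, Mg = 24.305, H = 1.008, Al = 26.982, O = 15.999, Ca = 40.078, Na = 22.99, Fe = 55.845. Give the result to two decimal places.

4.66 percentage points

M((Mg0.22Fe0.78)5Ca2Si8O22(OH)2) = 935.359 g/mol, so wt% Ca = 80.156/935.359 × 100 = 8.57%.
M(Na0.74Ca0.26Al1.26Si2.74O8) = 266.375 g/mol, so wt% Ca = 10.420/266.375 × 100 = 3.91%.
8.57 − 3.91 = 4.66 pp.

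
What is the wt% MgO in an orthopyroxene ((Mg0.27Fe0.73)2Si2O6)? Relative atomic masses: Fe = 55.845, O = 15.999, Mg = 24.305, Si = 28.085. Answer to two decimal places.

M((Mg0.27Fe0.73)2Si2O6) = 246.822 g/mol; M(MgO) = 40.304 g/mol.
Moles MgO per formula unit = 0.54 Mg ÷ 1 = 0.5400.
MgO fraction = (0.5400 × 40.304) / 246.822 = 21.764/246.822 = 0.0882.

8.82 wt%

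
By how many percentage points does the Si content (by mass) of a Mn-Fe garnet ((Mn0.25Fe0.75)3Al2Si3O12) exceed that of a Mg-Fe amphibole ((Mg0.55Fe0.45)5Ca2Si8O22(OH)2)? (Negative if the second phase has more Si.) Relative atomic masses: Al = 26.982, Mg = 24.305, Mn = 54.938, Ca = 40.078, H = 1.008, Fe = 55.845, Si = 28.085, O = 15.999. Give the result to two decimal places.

First mineral: 84.255 g Si in 497.062 g formula = 16.95 wt% Si.
Second mineral: 224.680 g Si in 883.318 g formula = 25.44 wt% Si.
16.95% − 25.44% gives a difference of -8.49 percentage points.

-8.49 percentage points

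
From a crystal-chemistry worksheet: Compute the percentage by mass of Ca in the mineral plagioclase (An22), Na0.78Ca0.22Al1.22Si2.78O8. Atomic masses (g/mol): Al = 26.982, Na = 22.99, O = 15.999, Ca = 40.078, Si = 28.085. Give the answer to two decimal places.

Formula mass = 0.78·22.99 + 0.22·40.078 + 1.22·26.982 + 2.78·28.085 + 8·15.999 = 265.736 g/mol, of which 8.817 g is Ca.
So Ca makes up 8.817/265.736 = 0.0332 of the mass, i.e. 3.32%.

3.32 weight percent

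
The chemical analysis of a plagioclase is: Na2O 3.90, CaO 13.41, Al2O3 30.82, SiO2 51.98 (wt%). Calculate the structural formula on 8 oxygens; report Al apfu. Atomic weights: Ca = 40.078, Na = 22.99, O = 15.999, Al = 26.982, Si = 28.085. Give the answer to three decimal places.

Na2O: 3.90/61.979 = 0.06292 mol → 0.12584 mol Na, 0.06292 mol O.
CaO: 13.41/56.077 = 0.23914 mol → 0.23914 mol Ca, 0.23914 mol O.
Al2O3: 30.82/101.961 = 0.30227 mol → 0.60454 mol Al, 0.90681 mol O.
SiO2: 51.98/60.083 = 0.86514 mol → 0.86514 mol Si, 1.73028 mol O.
Total oxygen = 2.93915 mol. Normalization factor = 8/2.93915 = 2.72188.
Al per 8 O = 0.60454 × 2.72188 = 1.645.

1.645 Al apfu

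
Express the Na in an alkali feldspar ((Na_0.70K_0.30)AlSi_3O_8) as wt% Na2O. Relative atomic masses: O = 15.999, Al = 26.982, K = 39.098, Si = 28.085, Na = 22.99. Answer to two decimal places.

Formula mass = 267.051 g/mol.
0.70 Na → 0.3500 mol Na2O per formula unit; M(Na2O) = 61.979, so Na2O mass = 21.693 g.
21.693/267.051 × 100 = 8.12 wt%.

8.12 wt%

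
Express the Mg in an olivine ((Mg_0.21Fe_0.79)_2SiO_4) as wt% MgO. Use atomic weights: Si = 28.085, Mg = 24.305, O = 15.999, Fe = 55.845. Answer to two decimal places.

M((Mg_0.21Fe_0.79)_2SiO_4) = 190.524 g/mol; M(MgO) = 40.304 g/mol.
Moles MgO per formula unit = 0.42 Mg ÷ 1 = 0.4200.
MgO fraction = (0.4200 × 40.304) / 190.524 = 16.928/190.524 = 0.0888.

8.88 wt%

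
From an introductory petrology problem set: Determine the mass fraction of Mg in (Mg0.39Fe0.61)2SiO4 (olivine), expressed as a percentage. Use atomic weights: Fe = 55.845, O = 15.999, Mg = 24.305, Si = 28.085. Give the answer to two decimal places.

10.58 wt%

Molar mass of (Mg0.39Fe0.61)2SiO4: 0.78×24.305 + 1.22×55.845 + 1×28.085 + 4×15.999 = 179.170 g/mol.
Mass of Mg per formula unit: 0.78 × 24.305 = 18.958 g.
Weight fraction Mg = 18.958 / 179.170 = 0.1058.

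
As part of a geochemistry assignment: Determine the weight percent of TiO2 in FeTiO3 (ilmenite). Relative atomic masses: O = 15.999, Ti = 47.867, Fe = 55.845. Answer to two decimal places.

52.64 wt%

Molar mass of FeTiO3 = 1·55.845 + 1·47.867 + 3·15.999 = 151.709 g/mol.
Each formula unit contains 1 Ti, equivalent to 1/1 = 1.0000 mol TiO2.
M(TiO2) = 1×47.867 + 2×15.999 = 79.865 g/mol.
Mass of TiO2 per formula unit = 1.0000 × 79.865 = 79.865 g.
TiO2 wt% = 79.865 / 151.709 × 100 = 52.64%.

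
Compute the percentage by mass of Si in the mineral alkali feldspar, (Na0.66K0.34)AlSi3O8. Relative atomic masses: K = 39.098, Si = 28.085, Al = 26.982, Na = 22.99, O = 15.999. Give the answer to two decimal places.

31.47 mass %

Formula mass = 0.66·22.99 + 0.34·39.098 + 1·26.982 + 3·28.085 + 8·15.999 = 267.696 g/mol, of which 84.255 g is Si.
So Si makes up 84.255/267.696 = 0.3147 of the mass, i.e. 31.47%.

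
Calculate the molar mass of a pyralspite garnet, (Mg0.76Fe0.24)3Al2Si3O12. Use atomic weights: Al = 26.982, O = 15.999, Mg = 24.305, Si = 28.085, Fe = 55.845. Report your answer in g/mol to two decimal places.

The formula mass is the sum 2.28*24.305 + 0.72*55.845 + 2*26.982 + 3*28.085 + 12*15.999.

425.83 g/mol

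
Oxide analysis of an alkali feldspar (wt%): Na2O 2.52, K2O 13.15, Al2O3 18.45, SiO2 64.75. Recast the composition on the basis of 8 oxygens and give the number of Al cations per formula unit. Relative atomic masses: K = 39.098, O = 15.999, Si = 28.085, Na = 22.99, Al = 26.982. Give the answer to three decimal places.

2.52 wt% Na2O ÷ 61.979 g/mol = 0.04066 mol, giving 0.08132 Na and 0.04066 O.
13.15 wt% K2O ÷ 94.195 g/mol = 0.13960 mol, giving 0.27920 K and 0.13960 O.
18.45 wt% Al2O3 ÷ 101.961 g/mol = 0.18095 mol, giving 0.36190 Al and 0.54285 O.
64.75 wt% SiO2 ÷ 60.083 g/mol = 1.07768 mol, giving 1.07768 Si and 2.15536 O.
Oxygen sums to 2.87847; scaling by 8/2.87847 = 2.77925 puts the formula on 8 O.
Al: 0.36190 × 2.77925 = 1.006 atoms per formula unit.

1.006 Al apfu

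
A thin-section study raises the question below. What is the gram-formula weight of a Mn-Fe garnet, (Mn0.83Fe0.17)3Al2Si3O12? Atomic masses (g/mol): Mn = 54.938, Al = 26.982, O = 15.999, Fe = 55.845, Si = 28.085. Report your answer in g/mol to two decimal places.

The formula mass is the sum 2.49×54.938 + 0.51×55.845 + 2×26.982 + 3×28.085 + 12×15.999.

495.48 g/mol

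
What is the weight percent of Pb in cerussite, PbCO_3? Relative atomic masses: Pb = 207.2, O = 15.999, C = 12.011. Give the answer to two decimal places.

Molar mass of PbCO_3: 1*207.2 + 1*12.011 + 3*15.999 = 267.208 g/mol.
Mass of Pb per formula unit: 1 × 207.2 = 207.200 g.
Weight fraction Pb = 207.200 / 267.208 = 0.7754.

77.54 wt%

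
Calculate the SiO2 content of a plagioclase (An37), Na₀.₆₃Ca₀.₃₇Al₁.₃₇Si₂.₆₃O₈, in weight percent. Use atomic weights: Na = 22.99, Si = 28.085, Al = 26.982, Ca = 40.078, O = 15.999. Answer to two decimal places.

58.93 wt%

Formula mass = 268.133 g/mol.
2.63 Si → 2.6300 mol SiO2 per formula unit; M(SiO2) = 60.083, so SiO2 mass = 158.018 g.
158.018/268.133 × 100 = 58.93 wt%.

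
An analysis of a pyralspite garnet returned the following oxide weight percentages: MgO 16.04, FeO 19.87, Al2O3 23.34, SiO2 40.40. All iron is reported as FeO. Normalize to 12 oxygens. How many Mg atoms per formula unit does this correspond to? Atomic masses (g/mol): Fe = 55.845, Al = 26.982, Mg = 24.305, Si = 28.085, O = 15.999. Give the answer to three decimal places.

MgO (M=40.304): mol = 0.39798; Mg = 0.39798, O = 0.39798.
FeO (M=71.844): mol = 0.27657; Fe = 0.27657, O = 0.27657.
Al2O3 (M=101.961): mol = 0.22891; Al = 0.45782, O = 0.68673.
SiO2 (M=60.083): mol = 0.67240; Si = 0.67240, O = 1.34480.
ΣO = 2.70608; factor = 12/ΣO = 4.43446.
Mg apfu = 0.39798 × 4.43446 = 1.765.

1.765 Mg apfu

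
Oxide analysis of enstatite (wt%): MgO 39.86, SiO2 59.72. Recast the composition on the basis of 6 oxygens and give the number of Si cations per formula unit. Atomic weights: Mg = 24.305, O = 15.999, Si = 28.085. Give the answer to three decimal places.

2.003 Si apfu

MgO: 39.86/40.304 = 0.98898 mol → 0.98898 mol Mg, 0.98898 mol O.
SiO2: 59.72/60.083 = 0.99396 mol → 0.99396 mol Si, 1.98792 mol O.
Total oxygen = 2.97690 mol. Normalization factor = 6/2.97690 = 2.01552.
Si per 6 O = 0.99396 × 2.01552 = 2.003.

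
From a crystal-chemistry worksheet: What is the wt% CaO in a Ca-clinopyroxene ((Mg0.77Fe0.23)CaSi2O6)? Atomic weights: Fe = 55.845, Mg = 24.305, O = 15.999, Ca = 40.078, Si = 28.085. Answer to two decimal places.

25.06 wt%

Formula mass = 223.801 g/mol.
1 Ca → 1.0000 mol CaO per formula unit; M(CaO) = 56.077, so CaO mass = 56.077 g.
56.077/223.801 × 100 = 25.06 wt%.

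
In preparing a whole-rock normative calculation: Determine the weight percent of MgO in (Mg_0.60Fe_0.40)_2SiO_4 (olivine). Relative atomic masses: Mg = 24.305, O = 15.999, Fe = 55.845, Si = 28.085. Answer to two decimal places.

29.15 wt%

M((Mg_0.60Fe_0.40)_2SiO_4) = 165.923 g/mol; M(MgO) = 40.304 g/mol.
Moles MgO per formula unit = 1.20 Mg ÷ 1 = 1.2000.
MgO fraction = (1.2000 × 40.304) / 165.923 = 48.365/165.923 = 0.2915.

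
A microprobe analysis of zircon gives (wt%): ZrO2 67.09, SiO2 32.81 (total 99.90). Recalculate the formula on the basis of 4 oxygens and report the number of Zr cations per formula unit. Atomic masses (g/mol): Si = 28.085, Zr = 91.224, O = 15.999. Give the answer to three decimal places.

0.999 Zr apfu

67.09 wt% ZrO2 ÷ 123.222 g/mol = 0.54446 mol, giving 0.54446 Zr and 1.08892 O.
32.81 wt% SiO2 ÷ 60.083 g/mol = 0.54608 mol, giving 0.54608 Si and 1.09216 O.
Oxygen sums to 2.18108; scaling by 4/2.18108 = 1.83395 puts the formula on 4 O.
Zr: 0.54446 × 1.83395 = 0.999 atoms per formula unit.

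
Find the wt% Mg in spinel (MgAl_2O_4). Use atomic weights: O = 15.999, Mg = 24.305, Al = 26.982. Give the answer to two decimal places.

17.08 wt%

M(MgAl_2O_4) = 142.265 g/mol.
Mg contributes 1 × 24.305 = 24.305 g per mole.
24.305/142.265 = 0.1708 → 17.08%.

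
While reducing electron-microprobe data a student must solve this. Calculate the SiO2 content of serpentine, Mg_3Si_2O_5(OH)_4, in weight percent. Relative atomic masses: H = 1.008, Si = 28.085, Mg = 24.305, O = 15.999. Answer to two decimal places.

43.36 wt%

Formula mass = 277.108 g/mol.
2 Si → 2.0000 mol SiO2 per formula unit; M(SiO2) = 60.083, so SiO2 mass = 120.166 g.
120.166/277.108 × 100 = 43.36 wt%.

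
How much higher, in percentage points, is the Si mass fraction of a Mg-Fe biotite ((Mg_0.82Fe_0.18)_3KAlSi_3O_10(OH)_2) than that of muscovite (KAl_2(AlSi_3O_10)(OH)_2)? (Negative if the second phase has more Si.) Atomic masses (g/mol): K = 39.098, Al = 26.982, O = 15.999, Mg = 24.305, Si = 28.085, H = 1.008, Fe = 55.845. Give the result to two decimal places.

-1.75 percentage points

M((Mg_0.82Fe_0.18)_3KAlSi_3O_10(OH)_2) = 434.286 g/mol, so wt% Si = 84.255/434.286 × 100 = 19.40%.
M(KAl_2(AlSi_3O_10)(OH)_2) = 398.303 g/mol, so wt% Si = 84.255/398.303 × 100 = 21.15%.
19.40 − 21.15 = -1.75 pp.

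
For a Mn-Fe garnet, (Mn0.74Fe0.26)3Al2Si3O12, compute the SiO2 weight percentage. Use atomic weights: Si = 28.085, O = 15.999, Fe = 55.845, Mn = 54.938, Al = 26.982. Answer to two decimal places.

36.36 wt%

Formula mass = 495.728 g/mol.
3 Si → 3.0000 mol SiO2 per formula unit; M(SiO2) = 60.083, so SiO2 mass = 180.249 g.
180.249/495.728 × 100 = 36.36 wt%.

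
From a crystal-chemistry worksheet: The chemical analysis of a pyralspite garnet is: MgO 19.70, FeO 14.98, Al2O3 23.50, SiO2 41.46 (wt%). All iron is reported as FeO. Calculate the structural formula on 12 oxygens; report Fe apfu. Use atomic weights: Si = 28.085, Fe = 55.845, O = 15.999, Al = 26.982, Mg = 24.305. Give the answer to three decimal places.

0.904 Fe apfu

MgO (M=40.304): mol = 0.48879; Mg = 0.48879, O = 0.48879.
FeO (M=71.844): mol = 0.20851; Fe = 0.20851, O = 0.20851.
Al2O3 (M=101.961): mol = 0.23048; Al = 0.46096, O = 0.69144.
SiO2 (M=60.083): mol = 0.69005; Si = 0.69005, O = 1.38010.
ΣO = 2.76884; factor = 12/ΣO = 4.33394.
Fe apfu = 0.20851 × 4.33394 = 0.904.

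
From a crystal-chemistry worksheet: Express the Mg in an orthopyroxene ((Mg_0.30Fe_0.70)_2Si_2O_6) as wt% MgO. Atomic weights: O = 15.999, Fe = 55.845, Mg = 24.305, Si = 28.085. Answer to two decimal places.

Molar mass of (Mg_0.30Fe_0.70)_2Si_2O_6 = 0.60*24.305 + 1.40*55.845 + 2*28.085 + 6*15.999 = 244.930 g/mol.
Each formula unit contains 0.60 Mg, equivalent to 0.60/1 = 0.6000 mol MgO.
M(MgO) = 1×24.305 + 1×15.999 = 40.304 g/mol.
Mass of MgO per formula unit = 0.6000 × 40.304 = 24.182 g.
MgO wt% = 24.182 / 244.930 × 100 = 9.87%.

9.87 wt%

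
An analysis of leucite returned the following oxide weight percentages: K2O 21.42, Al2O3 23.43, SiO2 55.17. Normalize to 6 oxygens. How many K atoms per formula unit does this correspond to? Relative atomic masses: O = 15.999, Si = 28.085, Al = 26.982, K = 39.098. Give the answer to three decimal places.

K2O: 21.42/94.195 = 0.22740 mol → 0.45480 mol K, 0.22740 mol O.
Al2O3: 23.43/101.961 = 0.22979 mol → 0.45958 mol Al, 0.68937 mol O.
SiO2: 55.17/60.083 = 0.91823 mol → 0.91823 mol Si, 1.83646 mol O.
Total oxygen = 2.75323 mol. Normalization factor = 6/2.75323 = 2.17926.
K per 6 O = 0.45480 × 2.17926 = 0.991.

0.991 K apfu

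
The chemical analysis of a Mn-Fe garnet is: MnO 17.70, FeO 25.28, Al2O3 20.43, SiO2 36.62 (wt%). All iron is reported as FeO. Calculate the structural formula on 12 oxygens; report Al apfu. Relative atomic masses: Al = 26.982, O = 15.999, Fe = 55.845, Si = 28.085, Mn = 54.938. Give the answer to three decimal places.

MnO: 17.70/70.937 = 0.24952 mol → 0.24952 mol Mn, 0.24952 mol O.
FeO: 25.28/71.844 = 0.35187 mol → 0.35187 mol Fe, 0.35187 mol O.
Al2O3: 20.43/101.961 = 0.20037 mol → 0.40074 mol Al, 0.60111 mol O.
SiO2: 36.62/60.083 = 0.60949 mol → 0.60949 mol Si, 1.21898 mol O.
Total oxygen = 2.42148 mol. Normalization factor = 12/2.42148 = 4.95565.
Al per 12 O = 0.40074 × 4.95565 = 1.986.

1.986 Al apfu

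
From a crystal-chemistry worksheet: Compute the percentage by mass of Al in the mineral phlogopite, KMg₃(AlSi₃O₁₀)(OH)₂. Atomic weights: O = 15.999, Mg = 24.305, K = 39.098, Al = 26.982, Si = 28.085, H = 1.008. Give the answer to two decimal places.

6.47 wt%

Molar mass of KMg₃(AlSi₃O₁₀)(OH)₂: 1×39.098 + 3×24.305 + 1×26.982 + 3×28.085 + 12×15.999 + 2×1.008 = 417.254 g/mol.
Mass of Al per formula unit: 1 × 26.982 = 26.982 g.
Weight fraction Al = 26.982 / 417.254 = 0.0647.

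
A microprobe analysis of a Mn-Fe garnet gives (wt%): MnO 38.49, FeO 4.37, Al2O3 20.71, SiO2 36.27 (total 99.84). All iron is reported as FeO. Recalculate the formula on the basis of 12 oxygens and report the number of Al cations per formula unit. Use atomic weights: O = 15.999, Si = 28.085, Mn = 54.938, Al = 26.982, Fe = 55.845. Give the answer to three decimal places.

MnO (M=70.937): mol = 0.54259; Mn = 0.54259, O = 0.54259.
FeO (M=71.844): mol = 0.06083; Fe = 0.06083, O = 0.06083.
Al2O3 (M=101.961): mol = 0.20312; Al = 0.40624, O = 0.60936.
SiO2 (M=60.083): mol = 0.60366; Si = 0.60366, O = 1.20732.
ΣO = 2.42010; factor = 12/ΣO = 4.95847.
Al apfu = 0.40624 × 4.95847 = 2.014.

2.014 Al apfu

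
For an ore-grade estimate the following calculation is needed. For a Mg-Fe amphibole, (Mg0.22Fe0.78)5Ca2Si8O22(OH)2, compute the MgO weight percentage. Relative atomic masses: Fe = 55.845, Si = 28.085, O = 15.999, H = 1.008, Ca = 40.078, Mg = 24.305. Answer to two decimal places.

4.74 wt%

Formula mass = 935.359 g/mol.
1.10 Mg → 1.1000 mol MgO per formula unit; M(MgO) = 40.304, so MgO mass = 44.334 g.
44.334/935.359 × 100 = 4.74 wt%.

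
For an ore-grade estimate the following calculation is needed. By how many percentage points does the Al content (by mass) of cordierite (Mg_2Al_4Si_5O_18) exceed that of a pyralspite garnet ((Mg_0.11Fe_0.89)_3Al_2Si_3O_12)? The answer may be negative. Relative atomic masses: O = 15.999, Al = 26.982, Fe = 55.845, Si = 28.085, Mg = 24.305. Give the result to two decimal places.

First mineral: 107.928 g Al in 584.945 g formula = 18.45 wt% Al.
Second mineral: 53.964 g Al in 487.334 g formula = 11.07 wt% Al.
18.45% − 11.07% gives a difference of 7.38 percentage points.

7.38 percentage points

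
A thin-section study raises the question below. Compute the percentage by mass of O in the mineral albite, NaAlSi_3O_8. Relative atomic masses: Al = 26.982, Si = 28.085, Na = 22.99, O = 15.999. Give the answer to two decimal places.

M(NaAlSi_3O_8) = 262.219 g/mol.
O contributes 8 × 15.999 = 127.992 g per mole.
127.992/262.219 = 0.4881 → 48.81%.

48.81 mass %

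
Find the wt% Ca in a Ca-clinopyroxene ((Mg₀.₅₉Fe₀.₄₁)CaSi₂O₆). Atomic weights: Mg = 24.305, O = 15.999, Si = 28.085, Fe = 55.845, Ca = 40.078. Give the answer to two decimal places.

17.46 wt%

M((Mg₀.₅₉Fe₀.₄₁)CaSi₂O₆) = 229.478 g/mol.
Ca contributes 1 × 40.078 = 40.078 g per mole.
40.078/229.478 = 0.1746 → 17.46%.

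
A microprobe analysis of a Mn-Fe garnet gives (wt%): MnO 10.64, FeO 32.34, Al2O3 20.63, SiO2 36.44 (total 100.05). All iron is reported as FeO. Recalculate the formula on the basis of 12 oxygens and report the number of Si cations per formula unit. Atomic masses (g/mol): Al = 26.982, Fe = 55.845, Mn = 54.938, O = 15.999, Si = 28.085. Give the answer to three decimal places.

3.007 Si apfu

10.64 wt% MnO ÷ 70.937 g/mol = 0.14999 mol, giving 0.14999 Mn and 0.14999 O.
32.34 wt% FeO ÷ 71.844 g/mol = 0.45014 mol, giving 0.45014 Fe and 0.45014 O.
20.63 wt% Al2O3 ÷ 101.961 g/mol = 0.20233 mol, giving 0.40466 Al and 0.60699 O.
36.44 wt% SiO2 ÷ 60.083 g/mol = 0.60649 mol, giving 0.60649 Si and 1.21298 O.
Oxygen sums to 2.42010; scaling by 12/2.42010 = 4.95847 puts the formula on 12 O.
Si: 0.60649 × 4.95847 = 3.007 atoms per formula unit.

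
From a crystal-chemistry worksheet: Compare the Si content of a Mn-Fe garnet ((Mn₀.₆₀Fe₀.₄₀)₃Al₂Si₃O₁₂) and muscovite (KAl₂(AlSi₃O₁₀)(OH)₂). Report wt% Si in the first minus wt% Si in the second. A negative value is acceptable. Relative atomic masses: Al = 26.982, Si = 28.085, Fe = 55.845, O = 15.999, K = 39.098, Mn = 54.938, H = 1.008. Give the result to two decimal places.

-4.17 percentage points

First mineral: 84.255 g Si in 496.109 g formula = 16.98 wt% Si.
Second mineral: 84.255 g Si in 398.303 g formula = 21.15 wt% Si.
16.98% − 21.15% gives a difference of -4.17 percentage points.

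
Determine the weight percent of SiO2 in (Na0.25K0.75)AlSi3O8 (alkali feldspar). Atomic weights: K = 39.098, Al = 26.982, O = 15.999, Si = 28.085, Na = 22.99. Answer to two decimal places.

65.71 wt%

M((Na0.25K0.75)AlSi3O8) = 274.300 g/mol; M(SiO2) = 60.083 g/mol.
Moles SiO2 per formula unit = 3 Si ÷ 1 = 3.0000.
SiO2 fraction = (3.0000 × 60.083) / 274.300 = 180.249/274.300 = 0.6571.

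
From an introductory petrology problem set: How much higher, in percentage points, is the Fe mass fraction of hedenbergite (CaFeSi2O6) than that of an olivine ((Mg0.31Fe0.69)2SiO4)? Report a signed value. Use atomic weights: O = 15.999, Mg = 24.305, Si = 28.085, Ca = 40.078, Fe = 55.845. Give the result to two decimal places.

-19.32 percentage points

First mineral: 55.845 g Fe in 248.087 g formula = 22.51 wt% Fe.
Second mineral: 77.066 g Fe in 184.216 g formula = 41.83 wt% Fe.
22.51% − 41.83% gives a difference of -19.32 percentage points.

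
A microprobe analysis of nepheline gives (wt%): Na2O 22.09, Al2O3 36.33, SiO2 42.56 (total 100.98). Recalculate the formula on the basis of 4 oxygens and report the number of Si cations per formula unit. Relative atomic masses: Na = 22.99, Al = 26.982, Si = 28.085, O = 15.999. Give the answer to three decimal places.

Na2O (M=61.979): mol = 0.35641; Na = 0.71282, O = 0.35641.
Al2O3 (M=101.961): mol = 0.35631; Al = 0.71262, O = 1.06893.
SiO2 (M=60.083): mol = 0.70835; Si = 0.70835, O = 1.41670.
ΣO = 2.84204; factor = 4/ΣO = 1.40744.
Si apfu = 0.70835 × 1.40744 = 0.997.

0.997 Si apfu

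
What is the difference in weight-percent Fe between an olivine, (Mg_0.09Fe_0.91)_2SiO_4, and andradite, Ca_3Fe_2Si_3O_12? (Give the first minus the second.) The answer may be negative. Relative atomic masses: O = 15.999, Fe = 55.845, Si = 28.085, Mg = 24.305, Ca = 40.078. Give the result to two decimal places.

29.33 percentage points

Fe in (Mg_0.09Fe_0.91)_2SiO_4: molar mass 198.094 g/mol; 1.82×55.845 = 101.638 g → 51.31 wt%.
Fe in Ca_3Fe_2Si_3O_12: molar mass 508.167 g/mol; 2×55.845 = 111.690 g → 21.98 wt%.
Difference = 51.31 − 21.98 = 29.33 percentage points.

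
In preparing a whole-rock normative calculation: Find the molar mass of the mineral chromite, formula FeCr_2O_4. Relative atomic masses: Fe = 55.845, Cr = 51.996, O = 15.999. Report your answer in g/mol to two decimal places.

M = 1(55.845) + 2(51.996) + 4(15.999)

223.83 g/mol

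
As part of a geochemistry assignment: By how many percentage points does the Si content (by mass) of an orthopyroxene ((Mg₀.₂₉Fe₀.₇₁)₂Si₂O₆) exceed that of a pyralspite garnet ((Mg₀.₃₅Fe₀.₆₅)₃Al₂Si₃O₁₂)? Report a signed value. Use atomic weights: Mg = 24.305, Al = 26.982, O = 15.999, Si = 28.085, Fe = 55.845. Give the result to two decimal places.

4.74 percentage points

First mineral: 56.170 g Si in 245.561 g formula = 22.87 wt% Si.
Second mineral: 84.255 g Si in 464.625 g formula = 18.13 wt% Si.
22.87% − 18.13% gives a difference of 4.74 percentage points.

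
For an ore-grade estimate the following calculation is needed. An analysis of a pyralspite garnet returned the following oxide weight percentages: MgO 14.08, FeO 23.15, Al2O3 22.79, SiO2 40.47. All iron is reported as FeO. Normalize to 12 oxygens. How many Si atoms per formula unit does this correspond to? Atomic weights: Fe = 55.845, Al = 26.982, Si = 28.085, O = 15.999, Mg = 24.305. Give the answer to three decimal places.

MgO: 14.08/40.304 = 0.34934 mol → 0.34934 mol Mg, 0.34934 mol O.
FeO: 23.15/71.844 = 0.32223 mol → 0.32223 mol Fe, 0.32223 mol O.
Al2O3: 22.79/101.961 = 0.22352 mol → 0.44704 mol Al, 0.67056 mol O.
SiO2: 40.47/60.083 = 0.67357 mol → 0.67357 mol Si, 1.34714 mol O.
Total oxygen = 2.68927 mol. Normalization factor = 12/2.68927 = 4.46218.
Si per 12 O = 0.67357 × 4.46218 = 3.006.

3.006 Si apfu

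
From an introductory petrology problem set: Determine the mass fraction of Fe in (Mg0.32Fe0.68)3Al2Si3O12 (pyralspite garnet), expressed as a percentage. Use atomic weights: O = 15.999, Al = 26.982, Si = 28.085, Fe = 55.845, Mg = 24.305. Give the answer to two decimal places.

24.37 mass %

M((Mg0.32Fe0.68)3Al2Si3O12) = 467.464 g/mol.
Fe contributes 2.04 × 55.845 = 113.924 g per mole.
113.924/467.464 = 0.2437 → 24.37%.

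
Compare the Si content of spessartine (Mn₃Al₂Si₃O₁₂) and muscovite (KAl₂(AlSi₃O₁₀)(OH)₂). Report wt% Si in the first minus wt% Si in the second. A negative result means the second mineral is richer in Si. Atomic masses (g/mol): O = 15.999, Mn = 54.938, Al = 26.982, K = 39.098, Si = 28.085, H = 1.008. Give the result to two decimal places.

-4.13 percentage points

First mineral: 84.255 g Si in 495.021 g formula = 17.02 wt% Si.
Second mineral: 84.255 g Si in 398.303 g formula = 21.15 wt% Si.
17.02% − 21.15% gives a difference of -4.13 percentage points.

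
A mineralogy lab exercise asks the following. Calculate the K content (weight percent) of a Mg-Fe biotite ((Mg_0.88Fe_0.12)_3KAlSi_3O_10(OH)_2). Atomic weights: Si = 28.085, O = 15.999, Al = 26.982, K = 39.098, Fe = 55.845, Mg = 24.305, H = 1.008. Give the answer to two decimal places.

9.12 weight percent

M((Mg_0.88Fe_0.12)_3KAlSi_3O_10(OH)_2) = 428.608 g/mol.
K contributes 1 × 39.098 = 39.098 g per mole.
39.098/428.608 = 0.0912 → 9.12%.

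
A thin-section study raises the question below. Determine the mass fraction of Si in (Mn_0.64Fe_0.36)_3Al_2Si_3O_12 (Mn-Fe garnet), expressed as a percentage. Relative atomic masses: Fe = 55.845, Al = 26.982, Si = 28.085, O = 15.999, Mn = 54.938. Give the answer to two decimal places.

16.99 weight percent

M((Mn_0.64Fe_0.36)_3Al_2Si_3O_12) = 496.001 g/mol.
Si contributes 3 × 28.085 = 84.255 g per mole.
84.255/496.001 = 0.1699 → 16.99%.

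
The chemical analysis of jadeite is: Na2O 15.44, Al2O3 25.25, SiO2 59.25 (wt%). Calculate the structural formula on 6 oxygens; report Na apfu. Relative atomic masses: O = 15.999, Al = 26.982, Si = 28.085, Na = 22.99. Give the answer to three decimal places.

Na2O (M=61.979): mol = 0.24912; Na = 0.49824, O = 0.24912.
Al2O3 (M=101.961): mol = 0.24764; Al = 0.49528, O = 0.74292.
SiO2 (M=60.083): mol = 0.98614; Si = 0.98614, O = 1.97228.
ΣO = 2.96432; factor = 6/ΣO = 2.02407.
Na apfu = 0.49824 × 2.02407 = 1.008.

1.008 Na apfu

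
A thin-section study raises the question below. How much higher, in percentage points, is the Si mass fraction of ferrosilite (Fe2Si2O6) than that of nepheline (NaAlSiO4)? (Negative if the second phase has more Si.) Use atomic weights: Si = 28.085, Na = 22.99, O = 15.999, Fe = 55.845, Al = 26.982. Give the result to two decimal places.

M(Fe2Si2O6) = 263.854 g/mol, so wt% Si = 56.170/263.854 × 100 = 21.29%.
M(NaAlSiO4) = 142.053 g/mol, so wt% Si = 28.085/142.053 × 100 = 19.77%.
21.29 − 19.77 = 1.52 pp.

1.52 percentage points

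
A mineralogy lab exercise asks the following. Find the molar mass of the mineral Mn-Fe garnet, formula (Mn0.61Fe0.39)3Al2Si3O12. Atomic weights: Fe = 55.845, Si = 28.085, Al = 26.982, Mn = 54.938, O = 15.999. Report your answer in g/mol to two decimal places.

496.08 g/mol

M = 1.83(54.938) + 1.17(55.845) + 2(26.982) + 3(28.085) + 12(15.999)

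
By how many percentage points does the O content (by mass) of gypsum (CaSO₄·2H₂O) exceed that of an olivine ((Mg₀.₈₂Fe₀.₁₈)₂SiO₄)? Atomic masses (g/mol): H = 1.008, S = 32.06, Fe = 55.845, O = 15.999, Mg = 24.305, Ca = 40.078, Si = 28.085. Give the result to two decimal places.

13.67 percentage points

First mineral: 95.994 g O in 172.164 g formula = 55.76 wt% O.
Second mineral: 63.996 g O in 152.045 g formula = 42.09 wt% O.
55.76% − 42.09% gives a difference of 13.67 percentage points.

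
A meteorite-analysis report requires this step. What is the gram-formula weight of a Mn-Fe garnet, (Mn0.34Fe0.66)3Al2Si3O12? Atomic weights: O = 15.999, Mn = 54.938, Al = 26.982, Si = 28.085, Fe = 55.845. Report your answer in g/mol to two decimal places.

The formula mass is the sum 1.02*54.938 + 1.98*55.845 + 2*26.982 + 3*28.085 + 12*15.999.

496.82 g/mol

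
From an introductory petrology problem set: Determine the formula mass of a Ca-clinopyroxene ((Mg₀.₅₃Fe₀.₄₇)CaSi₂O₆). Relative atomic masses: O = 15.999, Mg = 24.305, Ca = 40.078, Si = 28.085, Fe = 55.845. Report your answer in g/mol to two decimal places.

M = 0.53·24.305 + 0.47·55.845 + 1·40.078 + 2·28.085 + 6·15.999

231.37 g/mol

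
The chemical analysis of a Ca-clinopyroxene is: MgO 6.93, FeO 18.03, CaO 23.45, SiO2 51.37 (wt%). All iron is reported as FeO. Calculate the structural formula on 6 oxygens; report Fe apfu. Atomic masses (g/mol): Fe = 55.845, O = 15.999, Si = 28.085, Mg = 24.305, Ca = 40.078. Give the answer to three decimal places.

6.93 wt% MgO ÷ 40.304 g/mol = 0.17194 mol, giving 0.17194 Mg and 0.17194 O.
18.03 wt% FeO ÷ 71.844 g/mol = 0.25096 mol, giving 0.25096 Fe and 0.25096 O.
23.45 wt% CaO ÷ 56.077 g/mol = 0.41818 mol, giving 0.41818 Ca and 0.41818 O.
51.37 wt% SiO2 ÷ 60.083 g/mol = 0.85498 mol, giving 0.85498 Si and 1.70996 O.
Oxygen sums to 2.55104; scaling by 6/2.55104 = 2.35198 puts the formula on 6 O.
Fe: 0.25096 × 2.35198 = 0.590 atoms per formula unit.

0.590 Fe apfu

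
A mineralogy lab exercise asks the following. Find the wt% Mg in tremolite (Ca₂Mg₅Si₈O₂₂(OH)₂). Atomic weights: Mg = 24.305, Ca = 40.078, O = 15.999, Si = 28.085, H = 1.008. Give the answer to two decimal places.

14.96 mass %

Molar mass of Ca₂Mg₅Si₈O₂₂(OH)₂: 2·40.078 + 5·24.305 + 8·28.085 + 24·15.999 + 2·1.008 = 812.353 g/mol.
Mass of Mg per formula unit: 5 × 24.305 = 121.525 g.
Weight fraction Mg = 121.525 / 812.353 = 0.1496.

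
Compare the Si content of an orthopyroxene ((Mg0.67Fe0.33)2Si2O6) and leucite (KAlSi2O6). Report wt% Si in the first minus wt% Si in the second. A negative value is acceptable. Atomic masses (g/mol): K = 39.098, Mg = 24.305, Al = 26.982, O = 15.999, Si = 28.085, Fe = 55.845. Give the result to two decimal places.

-0.39 percentage points

M((Mg0.67Fe0.33)2Si2O6) = 221.590 g/mol, so wt% Si = 56.170/221.590 × 100 = 25.35%.
M(KAlSi2O6) = 218.244 g/mol, so wt% Si = 56.170/218.244 × 100 = 25.74%.
25.35 − 25.74 = -0.39 pp.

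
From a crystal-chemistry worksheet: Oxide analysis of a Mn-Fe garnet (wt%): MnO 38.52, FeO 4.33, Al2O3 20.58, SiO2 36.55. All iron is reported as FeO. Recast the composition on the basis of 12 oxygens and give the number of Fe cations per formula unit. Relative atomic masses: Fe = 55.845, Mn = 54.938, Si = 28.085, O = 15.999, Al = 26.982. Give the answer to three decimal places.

0.298 Fe apfu

MnO (M=70.937): mol = 0.54302; Mn = 0.54302, O = 0.54302.
FeO (M=71.844): mol = 0.06027; Fe = 0.06027, O = 0.06027.
Al2O3 (M=101.961): mol = 0.20184; Al = 0.40368, O = 0.60552.
SiO2 (M=60.083): mol = 0.60833; Si = 0.60833, O = 1.21666.
ΣO = 2.42547; factor = 12/ΣO = 4.94749.
Fe apfu = 0.06027 × 4.94749 = 0.298.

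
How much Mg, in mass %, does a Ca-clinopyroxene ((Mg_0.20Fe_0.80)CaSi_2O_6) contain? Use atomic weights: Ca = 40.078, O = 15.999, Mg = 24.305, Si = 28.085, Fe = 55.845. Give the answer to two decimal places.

Molar mass of (Mg_0.20Fe_0.80)CaSi_2O_6: 0.20×24.305 + 0.80×55.845 + 1×40.078 + 2×28.085 + 6×15.999 = 241.779 g/mol.
Mass of Mg per formula unit: 0.20 × 24.305 = 4.861 g.
Weight fraction Mg = 4.861 / 241.779 = 0.0201.

2.01 mass %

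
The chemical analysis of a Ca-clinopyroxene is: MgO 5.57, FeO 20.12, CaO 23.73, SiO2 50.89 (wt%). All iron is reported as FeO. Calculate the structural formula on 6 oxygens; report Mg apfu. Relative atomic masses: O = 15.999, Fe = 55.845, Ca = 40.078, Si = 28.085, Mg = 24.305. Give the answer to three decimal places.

0.327 Mg apfu

5.57 wt% MgO ÷ 40.304 g/mol = 0.13820 mol, giving 0.13820 Mg and 0.13820 O.
20.12 wt% FeO ÷ 71.844 g/mol = 0.28005 mol, giving 0.28005 Fe and 0.28005 O.
23.73 wt% CaO ÷ 56.077 g/mol = 0.42317 mol, giving 0.42317 Ca and 0.42317 O.
50.89 wt% SiO2 ÷ 60.083 g/mol = 0.84699 mol, giving 0.84699 Si and 1.69398 O.
Oxygen sums to 2.53540; scaling by 6/2.53540 = 2.36649 puts the formula on 6 O.
Mg: 0.13820 × 2.36649 = 0.327 atoms per formula unit.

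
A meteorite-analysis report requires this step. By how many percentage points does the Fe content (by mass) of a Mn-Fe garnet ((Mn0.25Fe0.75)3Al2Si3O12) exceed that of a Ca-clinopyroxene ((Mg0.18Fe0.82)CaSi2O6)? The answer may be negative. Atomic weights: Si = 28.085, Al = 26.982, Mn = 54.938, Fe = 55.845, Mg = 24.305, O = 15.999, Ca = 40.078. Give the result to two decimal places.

Fe in (Mn0.25Fe0.75)3Al2Si3O12: molar mass 497.062 g/mol; 2.25×55.845 = 125.651 g → 25.28 wt%.
Fe in (Mg0.18Fe0.82)CaSi2O6: molar mass 242.410 g/mol; 0.82×55.845 = 45.793 g → 18.89 wt%.
Difference = 25.28 − 18.89 = 6.39 percentage points.

6.39 percentage points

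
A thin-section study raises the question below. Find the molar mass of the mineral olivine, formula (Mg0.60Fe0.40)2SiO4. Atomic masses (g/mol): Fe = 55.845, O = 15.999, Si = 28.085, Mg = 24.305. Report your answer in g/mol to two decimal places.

The formula mass is the sum 1.20×24.305 + 0.80×55.845 + 1×28.085 + 4×15.999.

165.92 g/mol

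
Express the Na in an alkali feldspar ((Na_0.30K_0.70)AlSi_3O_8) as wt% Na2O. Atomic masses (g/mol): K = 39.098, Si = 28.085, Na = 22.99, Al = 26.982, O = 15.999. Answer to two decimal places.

M((Na_0.30K_0.70)AlSi_3O_8) = 273.495 g/mol; M(Na2O) = 61.979 g/mol.
Moles Na2O per formula unit = 0.30 Na ÷ 2 = 0.1500.
Na2O fraction = (0.1500 × 61.979) / 273.495 = 9.297/273.495 = 0.0340.

3.40 wt%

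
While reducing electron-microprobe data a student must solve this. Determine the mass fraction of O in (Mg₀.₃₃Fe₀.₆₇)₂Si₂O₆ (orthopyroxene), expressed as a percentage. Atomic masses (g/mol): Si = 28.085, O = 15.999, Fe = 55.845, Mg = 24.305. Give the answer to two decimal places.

M((Mg₀.₃₃Fe₀.₆₇)₂Si₂O₆) = 243.038 g/mol.
O contributes 6 × 15.999 = 95.994 g per mole.
95.994/243.038 = 0.3950 → 39.50%.

39.50 weight percent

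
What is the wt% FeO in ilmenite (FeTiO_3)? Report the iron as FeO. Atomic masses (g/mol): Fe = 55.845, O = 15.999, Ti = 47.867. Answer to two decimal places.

M(FeTiO_3) = 151.709 g/mol; M(FeO) = 71.844 g/mol.
Moles FeO per formula unit = 1 Fe ÷ 1 = 1.0000.
FeO fraction = (1.0000 × 71.844) / 151.709 = 71.844/151.709 = 0.4736.

47.36 wt%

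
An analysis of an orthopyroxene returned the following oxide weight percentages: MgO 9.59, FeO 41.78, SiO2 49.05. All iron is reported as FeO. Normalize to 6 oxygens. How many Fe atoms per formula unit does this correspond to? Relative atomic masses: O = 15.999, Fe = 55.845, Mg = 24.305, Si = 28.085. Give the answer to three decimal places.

1.423 Fe apfu

MgO: 9.59/40.304 = 0.23794 mol → 0.23794 mol Mg, 0.23794 mol O.
FeO: 41.78/71.844 = 0.58154 mol → 0.58154 mol Fe, 0.58154 mol O.
SiO2: 49.05/60.083 = 0.81637 mol → 0.81637 mol Si, 1.63274 mol O.
Total oxygen = 2.45222 mol. Normalization factor = 6/2.45222 = 2.44676.
Fe per 6 O = 0.58154 × 2.44676 = 1.423.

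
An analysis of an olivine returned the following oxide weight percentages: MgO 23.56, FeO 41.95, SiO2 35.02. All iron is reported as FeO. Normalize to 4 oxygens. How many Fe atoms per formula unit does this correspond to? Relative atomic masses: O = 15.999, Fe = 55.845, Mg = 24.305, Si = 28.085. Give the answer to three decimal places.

1.001 Fe apfu

MgO (M=40.304): mol = 0.58456; Mg = 0.58456, O = 0.58456.
FeO (M=71.844): mol = 0.58390; Fe = 0.58390, O = 0.58390.
SiO2 (M=60.083): mol = 0.58286; Si = 0.58286, O = 1.16572.
ΣO = 2.33418; factor = 4/ΣO = 1.71366.
Fe apfu = 0.58390 × 1.71366 = 1.001.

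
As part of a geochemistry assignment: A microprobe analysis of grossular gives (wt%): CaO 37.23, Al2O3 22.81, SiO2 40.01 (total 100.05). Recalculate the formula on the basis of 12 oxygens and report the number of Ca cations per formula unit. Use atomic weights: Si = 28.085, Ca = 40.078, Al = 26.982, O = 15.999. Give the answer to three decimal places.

2.987 Ca apfu

37.23 wt% CaO ÷ 56.077 g/mol = 0.66391 mol, giving 0.66391 Ca and 0.66391 O.
22.81 wt% Al2O3 ÷ 101.961 g/mol = 0.22371 mol, giving 0.44742 Al and 0.67113 O.
40.01 wt% SiO2 ÷ 60.083 g/mol = 0.66591 mol, giving 0.66591 Si and 1.33182 O.
Oxygen sums to 2.66686; scaling by 12/2.66686 = 4.49967 puts the formula on 12 O.
Ca: 0.66391 × 4.49967 = 2.987 atoms per formula unit.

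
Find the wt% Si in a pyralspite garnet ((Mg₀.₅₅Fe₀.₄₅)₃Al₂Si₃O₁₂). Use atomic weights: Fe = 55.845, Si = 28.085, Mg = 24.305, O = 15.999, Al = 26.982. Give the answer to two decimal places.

18.90 mass %

Molar mass of (Mg₀.₅₅Fe₀.₄₅)₃Al₂Si₃O₁₂: 1.65·24.305 + 1.35·55.845 + 2·26.982 + 3·28.085 + 12·15.999 = 445.701 g/mol.
Mass of Si per formula unit: 3 × 28.085 = 84.255 g.
Weight fraction Si = 84.255 / 445.701 = 0.1890.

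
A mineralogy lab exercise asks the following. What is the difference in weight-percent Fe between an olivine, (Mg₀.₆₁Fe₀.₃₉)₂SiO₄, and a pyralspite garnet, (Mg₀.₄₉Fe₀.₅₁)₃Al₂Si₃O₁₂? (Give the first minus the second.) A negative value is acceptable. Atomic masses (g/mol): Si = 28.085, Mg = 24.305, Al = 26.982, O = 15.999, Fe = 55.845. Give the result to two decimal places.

7.42 percentage points

Fe in (Mg₀.₆₁Fe₀.₃₉)₂SiO₄: molar mass 165.292 g/mol; 0.78×55.845 = 43.559 g → 26.35 wt%.
Fe in (Mg₀.₄₉Fe₀.₅₁)₃Al₂Si₃O₁₂: molar mass 451.378 g/mol; 1.53×55.845 = 85.443 g → 18.93 wt%.
Difference = 26.35 − 18.93 = 7.42 percentage points.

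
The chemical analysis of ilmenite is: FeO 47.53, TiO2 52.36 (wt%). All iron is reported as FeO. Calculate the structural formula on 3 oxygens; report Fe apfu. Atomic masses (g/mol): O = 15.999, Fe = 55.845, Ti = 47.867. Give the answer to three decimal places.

1.006 Fe apfu

47.53 wt% FeO ÷ 71.844 g/mol = 0.66157 mol, giving 0.66157 Fe and 0.66157 O.
52.36 wt% TiO2 ÷ 79.865 g/mol = 0.65561 mol, giving 0.65561 Ti and 1.31122 O.
Oxygen sums to 1.97279; scaling by 3/1.97279 = 1.52069 puts the formula on 3 O.
Fe: 0.66157 × 1.52069 = 1.006 atoms per formula unit.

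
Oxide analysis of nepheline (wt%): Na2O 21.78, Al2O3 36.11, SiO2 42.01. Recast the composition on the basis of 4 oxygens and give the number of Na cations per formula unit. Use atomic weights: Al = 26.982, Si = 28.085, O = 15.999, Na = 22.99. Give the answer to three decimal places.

1.000 Na apfu

Na2O (M=61.979): mol = 0.35141; Na = 0.70282, O = 0.35141.
Al2O3 (M=101.961): mol = 0.35416; Al = 0.70832, O = 1.06248.
SiO2 (M=60.083): mol = 0.69920; Si = 0.69920, O = 1.39840.
ΣO = 2.81229; factor = 4/ΣO = 1.42233.
Na apfu = 0.70282 × 1.42233 = 1.000.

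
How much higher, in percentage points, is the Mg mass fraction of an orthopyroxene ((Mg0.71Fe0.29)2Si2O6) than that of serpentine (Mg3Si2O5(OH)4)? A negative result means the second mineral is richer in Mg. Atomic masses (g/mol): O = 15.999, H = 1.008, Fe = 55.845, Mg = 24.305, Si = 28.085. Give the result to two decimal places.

First mineral: 34.513 g Mg in 219.067 g formula = 15.75 wt% Mg.
Second mineral: 72.915 g Mg in 277.108 g formula = 26.31 wt% Mg.
15.75% − 26.31% gives a difference of -10.56 percentage points.

-10.56 percentage points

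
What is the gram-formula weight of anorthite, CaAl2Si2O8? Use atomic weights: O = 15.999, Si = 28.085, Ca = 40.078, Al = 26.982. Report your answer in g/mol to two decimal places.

278.20 g/mol

The formula mass is the sum 1·40.078 + 2·26.982 + 2·28.085 + 8·15.999.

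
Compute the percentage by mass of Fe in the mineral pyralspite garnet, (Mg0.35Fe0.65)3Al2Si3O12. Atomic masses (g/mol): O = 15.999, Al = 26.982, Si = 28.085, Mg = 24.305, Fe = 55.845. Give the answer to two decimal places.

Formula mass = 1.05·24.305 + 1.95·55.845 + 2·26.982 + 3·28.085 + 12·15.999 = 464.625 g/mol, of which 108.898 g is Fe.
So Fe makes up 108.898/464.625 = 0.2344 of the mass, i.e. 23.44%.

23.44 weight percent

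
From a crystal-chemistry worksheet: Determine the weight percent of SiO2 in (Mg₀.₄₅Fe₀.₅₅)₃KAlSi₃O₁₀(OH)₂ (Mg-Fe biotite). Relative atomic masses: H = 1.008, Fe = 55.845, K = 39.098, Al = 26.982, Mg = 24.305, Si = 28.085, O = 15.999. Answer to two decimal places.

38.41 wt%

Molar mass of (Mg₀.₄₅Fe₀.₅₅)₃KAlSi₃O₁₀(OH)₂ = 1.35×24.305 + 1.65×55.845 + 1×39.098 + 1×26.982 + 3×28.085 + 12×15.999 + 2×1.008 = 469.295 g/mol.
Each formula unit contains 3 Si, equivalent to 3/1 = 3.0000 mol SiO2.
M(SiO2) = 1×28.085 + 2×15.999 = 60.083 g/mol.
Mass of SiO2 per formula unit = 3.0000 × 60.083 = 180.249 g.
SiO2 wt% = 180.249 / 469.295 × 100 = 38.41%.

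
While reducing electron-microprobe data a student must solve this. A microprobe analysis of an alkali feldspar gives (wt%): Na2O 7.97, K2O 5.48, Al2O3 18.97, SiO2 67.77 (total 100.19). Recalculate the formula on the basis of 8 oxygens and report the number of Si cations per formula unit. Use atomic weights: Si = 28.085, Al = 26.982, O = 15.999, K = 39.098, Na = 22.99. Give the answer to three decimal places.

Na2O: 7.97/61.979 = 0.12859 mol → 0.25718 mol Na, 0.12859 mol O.
K2O: 5.48/94.195 = 0.05818 mol → 0.11636 mol K, 0.05818 mol O.
Al2O3: 18.97/101.961 = 0.18605 mol → 0.37210 mol Al, 0.55815 mol O.
SiO2: 67.77/60.083 = 1.12794 mol → 1.12794 mol Si, 2.25588 mol O.
Total oxygen = 3.00080 mol. Normalization factor = 8/3.00080 = 2.66596.
Si per 8 O = 1.12794 × 2.66596 = 3.007.

3.007 Si apfu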